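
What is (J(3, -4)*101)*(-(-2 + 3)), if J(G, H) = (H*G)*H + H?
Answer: -4444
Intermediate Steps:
J(G, H) = H + G*H² (J(G, H) = (G*H)*H + H = G*H² + H = H + G*H²)
(J(3, -4)*101)*(-(-2 + 3)) = (-4*(1 + 3*(-4))*101)*(-(-2 + 3)) = (-4*(1 - 12)*101)*(-1*1) = (-4*(-11)*101)*(-1) = (44*101)*(-1) = 4444*(-1) = -4444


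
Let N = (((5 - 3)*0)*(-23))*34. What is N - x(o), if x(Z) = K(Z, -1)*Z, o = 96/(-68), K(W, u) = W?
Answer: -576/289 ≈ -1.9931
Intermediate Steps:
o = -24/17 (o = 96*(-1/68) = -24/17 ≈ -1.4118)
x(Z) = Z² (x(Z) = Z*Z = Z²)
N = 0 (N = ((2*0)*(-23))*34 = (0*(-23))*34 = 0*34 = 0)
N - x(o) = 0 - (-24/17)² = 0 - 1*576/289 = 0 - 576/289 = -576/289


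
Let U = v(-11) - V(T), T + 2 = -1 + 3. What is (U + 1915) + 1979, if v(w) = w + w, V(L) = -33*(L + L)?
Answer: 3872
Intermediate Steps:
T = 0 (T = -2 + (-1 + 3) = -2 + 2 = 0)
V(L) = -66*L
v(w) = 2*w
U = -22 (U = 2*(-11) - (-66)*0 = -22 - 1*0 = -22 + 0 = -22)
(U + 1915) + 1979 = (-22 + 1915) + 1979 = 1893 + 1979 = 3872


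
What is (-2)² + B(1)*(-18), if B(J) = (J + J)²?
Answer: -68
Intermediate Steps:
B(J) = 4*J² (B(J) = (2*J)² = 4*J²)
(-2)² + B(1)*(-18) = (-2)² + (4*1²)*(-18) = 4 + (4*1)*(-18) = 4 + 4*(-18) = 4 - 72 = -68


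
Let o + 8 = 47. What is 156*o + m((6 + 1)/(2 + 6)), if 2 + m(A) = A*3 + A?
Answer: 12171/2 ≈ 6085.5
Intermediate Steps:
o = 39 (o = -8 + 47 = 39)
m(A) = -2 + 4*A (m(A) = -2 + (A*3 + A) = -2 + (3*A + A) = -2 + 4*A)
156*o + m((6 + 1)/(2 + 6)) = 156*39 + (-2 + 4*((6 + 1)/(2 + 6))) = 6084 + (-2 + 4*(7/8)) = 6084 + (-2 + 7/2) = 6084 + 3/2 = 12171/2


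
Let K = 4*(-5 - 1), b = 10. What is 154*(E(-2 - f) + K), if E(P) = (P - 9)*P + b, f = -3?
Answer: -3388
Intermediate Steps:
E(P) = 10 + P*(-9 + P) (E(P) = (P - 9)*P + 10 = (-9 + P)*P + 10 = P*(-9 + P) + 10 = 10 + P*(-9 + P))
K = -24 (K = 4*(-6) = -24)
154*(E(-2 - f) + K) = 154*((10 + (-2 - 1*(-3))² - 9*(-2 - 1*(-3))) - 24) = 154*((10 + (-2 + 3)² - 9*(-2 + 3)) - 24) = 154*((10 + 1² - 9*1) - 24) = 154*((10 + 1 - 9) - 24) = 154*(2 - 24) = 154*(-22) = -3388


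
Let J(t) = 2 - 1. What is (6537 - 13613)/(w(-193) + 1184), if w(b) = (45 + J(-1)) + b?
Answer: -116/17 ≈ -6.8235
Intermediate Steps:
J(t) = 1
w(b) = 46 + b (w(b) = (45 + 1) + b = 46 + b)
(6537 - 13613)/(w(-193) + 1184) = (6537 - 13613)/((46 - 193) + 1184) = -7076/(-147 + 1184) = -7076/1037 = -7076*1/1037 = -116/17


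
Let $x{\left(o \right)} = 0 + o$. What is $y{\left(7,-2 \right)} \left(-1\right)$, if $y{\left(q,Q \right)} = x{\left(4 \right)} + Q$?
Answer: $-2$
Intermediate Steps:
$x{\left(o \right)} = o$
$y{\left(q,Q \right)} = 4 + Q$
$y{\left(7,-2 \right)} \left(-1\right) = \left(4 - 2\right) \left(-1\right) = 2 \left(-1\right) = -2$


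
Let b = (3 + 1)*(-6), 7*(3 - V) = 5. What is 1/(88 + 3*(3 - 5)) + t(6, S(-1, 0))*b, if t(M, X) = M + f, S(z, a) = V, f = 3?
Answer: -17711/82 ≈ -215.99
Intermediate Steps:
V = 16/7 (V = 3 - ⅐*5 = 3 - 5/7 = 16/7 ≈ 2.2857)
S(z, a) = 16/7
t(M, X) = 3 + M (t(M, X) = M + 3 = 3 + M)
b = -24 (b = 4*(-6) = -24)
1/(88 + 3*(3 - 5)) + t(6, S(-1, 0))*b = 1/(88 + 3*(3 - 5)) + (3 + 6)*(-24) = 1/(88 + 3*(-2)) + 9*(-24) = 1/(88 - 6) - 216 = 1/82 - 216 = -17711/82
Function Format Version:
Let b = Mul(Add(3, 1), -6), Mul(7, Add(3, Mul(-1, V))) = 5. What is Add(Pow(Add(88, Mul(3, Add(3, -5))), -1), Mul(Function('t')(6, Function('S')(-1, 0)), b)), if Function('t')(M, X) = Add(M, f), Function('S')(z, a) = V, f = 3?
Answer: Rational(-17711, 82) ≈ -215.99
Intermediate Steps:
V = Rational(16, 7) (V = Add(3, Mul(Rational(-1, 7), 5)) = Add(3, Rational(-5, 7)) = Rational(16, 7) ≈ 2.2857)
Function('S')(z, a) = Rational(16, 7)
Function('t')(M, X) = Add(3, M) (Function('t')(M, X) = Add(M, 3) = Add(3, M))
b = -24 (b = Mul(4, -6) = -24)
Add(Pow(Add(88, Mul(3, Add(3, -5))), -1), Mul(Function('t')(6, Function('S')(-1, 0)), b)) = Add(Pow(Add(88, Mul(3, Add(3, -5))), -1), Mul(Add(3, 6), -24)) = Add(Pow(Add(88, Mul(3, -2)), -1), Mul(9, -24)) = Add(Pow(Add(88, -6), -1), -216) = Add(Pow(82, -1), -216) = Add(Rational(1, 82), -216) = Rational(-17711, 82)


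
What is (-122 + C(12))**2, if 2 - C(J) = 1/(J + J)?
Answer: 8300161/576 ≈ 14410.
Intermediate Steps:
C(J) = 2 - 1/(2*J) (C(J) = 2 - 1/(J + J) = 2 - 1/(2*J))
(-122 + C(12))**2 = (-122 + (2 - 1/2/12))**2 = (-122 + (2 - 1/2*1/12))**2 = (-122 + (2 - 1/24))**2 = (-122 + 47/24)**2 = (-2881/24)**2 = 8300161/576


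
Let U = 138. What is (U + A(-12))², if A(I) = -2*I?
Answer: 26244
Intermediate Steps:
(U + A(-12))² = (138 - 2*(-12))² = (138 + 24)² = 162² = 26244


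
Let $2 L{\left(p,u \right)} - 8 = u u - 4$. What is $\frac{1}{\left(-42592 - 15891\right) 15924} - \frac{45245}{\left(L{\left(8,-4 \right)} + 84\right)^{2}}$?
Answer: $- \frac{2633494534711}{514301198007} \approx -5.1205$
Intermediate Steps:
$L{\left(p,u \right)} = 2 + \frac{u^{2}}{2}$ ($L{\left(p,u \right)} = 4 + \frac{u u - 4}{2} = 4 + \frac{u^{2} - 4}{2} = 4 + \frac{-4 + u^{2}}{2} = 4 + \left(-2 + \frac{u^{2}}{2}\right) = 2 + \frac{u^{2}}{2}$)
$\frac{1}{\left(-42592 - 15891\right) 15924} - \frac{45245}{\left(L{\left(8,-4 \right)} + 84\right)^{2}} = \frac{1}{\left(-42592 - 15891\right) 15924} - \frac{45245}{\left(\left(2 + \frac{\left(-4\right)^{2}}{2}\right) + 84\right)^{2}} = \frac{1}{-58483} \cdot \frac{1}{15924} - \frac{45245}{\left(\left(2 + \frac{1}{2} \cdot 16\right) + 84\right)^{2}} = \left(- \frac{1}{58483}\right) \frac{1}{15924} - \frac{45245}{\left(\left(2 + 8\right) + 84\right)^{2}} = - \frac{1}{931283292} - \frac{45245}{\left(10 + 84\right)^{2}} = - \frac{1}{931283292} - \frac{45245}{94^{2}} = - \frac{1}{931283292} - \frac{45245}{8836} = - \frac{2633494534711}{514301198007}$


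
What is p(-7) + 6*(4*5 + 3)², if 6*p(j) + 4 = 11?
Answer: 19051/6 ≈ 3175.2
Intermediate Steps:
p(j) = 7/6 (p(j) = -⅔ + (⅙)*11 = -⅔ + 11/6 = 7/6)
p(-7) + 6*(4*5 + 3)² = 7/6 + 6*(4*5 + 3)² = 7/6 + 6*(20 + 3)² = 7/6 + 6*23² = 7/6 + 6*529 = 7/6 + 3174 = 19051/6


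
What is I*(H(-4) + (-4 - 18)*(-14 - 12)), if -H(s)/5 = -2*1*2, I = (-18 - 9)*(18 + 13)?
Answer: -495504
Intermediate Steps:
I = -837 (I = -27*31 = -837)
H(s) = 20 (H(s) = -5*(-2*1)*2 = -(-10)*2 = -5*(-4) = 20)
I*(H(-4) + (-4 - 18)*(-14 - 12)) = -837*(20 + (-4 - 18)*(-14 - 12)) = -837*(20 - 22*(-26)) = -837*(20 + 572) = -837*592 = -495504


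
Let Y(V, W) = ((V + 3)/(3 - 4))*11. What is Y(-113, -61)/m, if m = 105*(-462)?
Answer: -11/441 ≈ -0.024943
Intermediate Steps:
Y(V, W) = -33 - 11*V (Y(V, W) = ((3 + V)/(-1))*11 = ((3 + V)*(-1))*11 = (-3 - V)*11 = -33 - 11*V)
m = -48510
Y(-113, -61)/m = (-33 - 11*(-113))/(-48510) = (-33 + 1243)*(-1/48510) = 1210*(-1/48510) = -11/441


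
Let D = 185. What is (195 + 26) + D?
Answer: 406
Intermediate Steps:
(195 + 26) + D = (195 + 26) + 185 = 221 + 185 = 406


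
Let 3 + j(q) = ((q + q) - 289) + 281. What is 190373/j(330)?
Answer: 190373/649 ≈ 293.33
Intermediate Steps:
j(q) = -11 + 2*q (j(q) = -3 + (((q + q) - 289) + 281) = -3 + ((2*q - 289) + 281) = -3 + ((-289 + 2*q) + 281) = -3 + (-8 + 2*q) = -11 + 2*q)
190373/j(330) = 190373/(-11 + 2*330) = 190373/(-11 + 660) = 190373/649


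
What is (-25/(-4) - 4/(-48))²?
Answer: 361/9 ≈ 40.111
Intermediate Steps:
(-25/(-4) - 4/(-48))² = (-25*(-¼) - 4*(-1/48))² = (25/4 + 1/12)² = (19/3)² = 361/9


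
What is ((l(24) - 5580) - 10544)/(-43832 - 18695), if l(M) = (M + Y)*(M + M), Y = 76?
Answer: 11324/62527 ≈ 0.18111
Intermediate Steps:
l(M) = 2*M*(76 + M) (l(M) = (M + 76)*(M + M) = (76 + M)*(2*M) = 2*M*(76 + M))
((l(24) - 5580) - 10544)/(-43832 - 18695) = ((2*24*(76 + 24) - 5580) - 10544)/(-43832 - 18695) = ((2*24*100 - 5580) - 10544)/(-62527) = ((4800 - 5580) - 10544)*(-1/62527) = (-780 - 10544)*(-1/62527) = -11324*(-1/62527) = 11324/62527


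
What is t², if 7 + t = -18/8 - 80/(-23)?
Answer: 281961/8464 ≈ 33.313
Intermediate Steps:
t = -531/92 (t = -7 + (-18/8 - 80/(-23)) = -7 + (-18*⅛ - 80*(-1/23)) = -7 + (-9/4 + 80/23) = -7 + 113/92 = -531/92 ≈ -5.7717)
t² = (-531/92)² = 281961/8464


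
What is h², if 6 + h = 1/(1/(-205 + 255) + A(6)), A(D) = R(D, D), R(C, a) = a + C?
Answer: 12645136/361201 ≈ 35.009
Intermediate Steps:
R(C, a) = C + a
A(D) = 2*D (A(D) = D + D = 2*D)
h = -3556/601 (h = -6 + 1/(1/(-205 + 255) + 2*6) = -6 + 1/(1/50 + 12) = -6 + 1/(601/50) = -6 + 50/601 = -3556/601 ≈ -5.9168)
h² = (-3556/601)² = 12645136/361201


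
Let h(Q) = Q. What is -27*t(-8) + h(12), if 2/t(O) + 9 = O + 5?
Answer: 33/2 ≈ 16.500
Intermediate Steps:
t(O) = 2/(-4 + O) (t(O) = 2/(-9 + (O + 5)) = 2/(-9 + (5 + O)) = 2/(-4 + O))
-27*t(-8) + h(12) = -54/(-4 - 8) + 12 = -54/(-12) + 12 = -54*(-1)/12 + 12 = -27*(-⅙) + 12 = 9/2 + 12 = 33/2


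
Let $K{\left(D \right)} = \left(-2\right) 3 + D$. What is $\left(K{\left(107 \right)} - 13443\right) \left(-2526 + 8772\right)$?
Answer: $-83334132$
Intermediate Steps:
$K{\left(D \right)} = -6 + D$
$\left(K{\left(107 \right)} - 13443\right) \left(-2526 + 8772\right) = \left(\left(-6 + 107\right) - 13443\right) \left(-2526 + 8772\right) = \left(101 - 13443\right) 6246 = \left(-13342\right) 6246 = -83334132$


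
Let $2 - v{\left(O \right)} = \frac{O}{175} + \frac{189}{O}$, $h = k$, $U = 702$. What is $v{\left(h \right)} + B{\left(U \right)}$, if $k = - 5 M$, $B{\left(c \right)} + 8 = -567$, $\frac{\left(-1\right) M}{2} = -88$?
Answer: $- \frac{3497381}{6160} \approx -567.76$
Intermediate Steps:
$M = 176$ ($M = \left(-2\right) \left(-88\right) = 176$)
$B{\left(c \right)} = -575$ ($B{\left(c \right)} = -8 - 567 = -575$)
$k = -880$ ($k = \left(-5\right) 176 = -880$)
$h = -880$
$v{\left(O \right)} = 2 - \frac{189}{O} - \frac{O}{175}$ ($v{\left(O \right)} = 2 - \left(\frac{O}{175} + \frac{189}{O}\right) = 2 - \left(\frac{189}{O} + \frac{O}{175}\right) = 2 - \frac{189}{O} - \frac{O}{175}$)
$v{\left(h \right)} + B{\left(U \right)} = \left(2 - \frac{189}{-880} - - \frac{176}{35}\right) - 575 = \left(2 - - \frac{189}{880} + \frac{176}{35}\right) - 575 = \left(2 + \frac{189}{880} + \frac{176}{35}\right) - 575 = \frac{44619}{6160} - 575 = - \frac{3497381}{6160}$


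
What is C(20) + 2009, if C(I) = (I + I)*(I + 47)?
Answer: 4689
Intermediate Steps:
C(I) = 2*I*(47 + I) (C(I) = (2*I)*(47 + I) = 2*I*(47 + I))
C(20) + 2009 = 2*20*(47 + 20) + 2009 = 2*20*67 + 2009 = 2680 + 2009 = 4689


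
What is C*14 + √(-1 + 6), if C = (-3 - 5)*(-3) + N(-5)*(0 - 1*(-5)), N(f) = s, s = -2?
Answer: 196 + √5 ≈ 198.24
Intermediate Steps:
N(f) = -2
C = 14 (C = (-3 - 5)*(-3) - 2*(0 - 1*(-5)) = -8*(-3) - 2*(0 + 5) = 24 - 2*5 = 24 - 10 = 14)
C*14 + √(-1 + 6) = 14*14 + √(-1 + 6) = 196 + √5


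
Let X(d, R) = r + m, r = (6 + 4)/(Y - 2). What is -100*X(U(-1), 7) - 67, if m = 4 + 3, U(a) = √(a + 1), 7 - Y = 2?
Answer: -3301/3 ≈ -1100.3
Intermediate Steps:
Y = 5 (Y = 7 - 1*2 = 7 - 2 = 5)
r = 10/3 (r = (6 + 4)/(5 - 2) = 10/3 ≈ 3.3333)
U(a) = √(1 + a)
m = 7
X(d, R) = 31/3 (X(d, R) = 10/3 + 7 = 31/3)
-100*X(U(-1), 7) - 67 = -100*31/3 - 67 = -3100/3 - 67 = -3301/3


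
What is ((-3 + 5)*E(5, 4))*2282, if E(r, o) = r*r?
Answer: 114100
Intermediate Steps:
E(r, o) = r²
((-3 + 5)*E(5, 4))*2282 = ((-3 + 5)*5²)*2282 = (2*25)*2282 = 50*2282 = 114100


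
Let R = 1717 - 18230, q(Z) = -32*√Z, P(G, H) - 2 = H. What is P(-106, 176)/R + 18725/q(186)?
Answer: -178/16513 - 18725*√186/5952 ≈ -42.917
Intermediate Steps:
P(G, H) = 2 + H
R = -16513
P(-106, 176)/R + 18725/q(186) = (2 + 176)/(-16513) + 18725/((-32*√186)) = 178*(-1/16513) + 18725*(-√186/5952) = -178/16513 - 18725*√186/5952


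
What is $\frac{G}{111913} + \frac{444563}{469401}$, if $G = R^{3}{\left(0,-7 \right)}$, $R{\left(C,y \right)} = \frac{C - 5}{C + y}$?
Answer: $\frac{17065124678642}{18018501420759} \approx 0.94709$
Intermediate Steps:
$R{\left(C,y \right)} = \frac{-5 + C}{C + y}$
$G = \frac{125}{343}$ ($G = \left(\frac{-5 + 0}{0 - 7}\right)^{3} = \left(\frac{1}{-7} \left(-5\right)\right)^{3} = \left(\left(- \frac{1}{7}\right) \left(-5\right)\right)^{3} = \left(\frac{5}{7}\right)^{3} = \frac{125}{343} \approx 0.36443$)
$\frac{G}{111913} + \frac{444563}{469401} = \frac{125}{343 \cdot 111913} + \frac{444563}{469401} = \frac{125}{343} \cdot \frac{1}{111913} + 444563 \cdot \frac{1}{469401} = \frac{125}{38386159} + \frac{444563}{469401} = \frac{17065124678642}{18018501420759}$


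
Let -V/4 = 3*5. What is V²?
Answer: 3600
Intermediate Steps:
V = -60 (V = -12*5 = -4*15 = -60)
V² = (-60)² = 3600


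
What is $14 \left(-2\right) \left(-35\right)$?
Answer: $980$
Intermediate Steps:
$14 \left(-2\right) \left(-35\right) = \left(-28\right) \left(-35\right) = 980$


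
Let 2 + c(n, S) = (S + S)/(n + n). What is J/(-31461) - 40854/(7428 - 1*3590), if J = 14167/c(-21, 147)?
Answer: -5756698150/543362931 ≈ -10.595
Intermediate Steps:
c(n, S) = -2 + S/n (c(n, S) = -2 + (S + S)/(n + n) = -2 + (2*S)/((2*n)) = -2 + (2*S)*(1/(2*n)) = -2 + S/n)
J = -14167/9 (J = 14167/(-2 + 147/(-21)) = 14167/(-2 + 147*(-1/21)) = 14167/(-2 - 7) = 14167/(-9) = 14167*(-1/9) = -14167/9 ≈ -1574.1)
J/(-31461) - 40854/(7428 - 1*3590) = -14167/9/(-31461) - 40854/(7428 - 1*3590) = -14167/9*(-1/31461) - 40854/(7428 - 3590) = 14167/283149 - 40854/3838 = 14167/283149 - 40854*1/3838 = 14167/283149 - 20427/1919 = -5756698150/543362931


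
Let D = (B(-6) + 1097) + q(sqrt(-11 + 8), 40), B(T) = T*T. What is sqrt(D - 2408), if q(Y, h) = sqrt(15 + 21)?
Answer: 3*I*sqrt(141) ≈ 35.623*I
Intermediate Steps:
B(T) = T**2
q(Y, h) = 6 (q(Y, h) = sqrt(36) = 6)
D = 1139 (D = ((-6)**2 + 1097) + 6 = (36 + 1097) + 6 = 1133 + 6 = 1139)
sqrt(D - 2408) = sqrt(1139 - 2408) = sqrt(-1269) = 3*I*sqrt(141)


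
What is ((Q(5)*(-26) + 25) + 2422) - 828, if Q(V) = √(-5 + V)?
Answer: 1619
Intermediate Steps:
((Q(5)*(-26) + 25) + 2422) - 828 = ((√(-5 + 5)*(-26) + 25) + 2422) - 828 = ((√0*(-26) + 25) + 2422) - 828 = ((0*(-26) + 25) + 2422) - 828 = ((0 + 25) + 2422) - 828 = (25 + 2422) - 828 = 2447 - 828 = 1619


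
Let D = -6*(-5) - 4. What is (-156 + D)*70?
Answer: -9100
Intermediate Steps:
D = 26 (D = 30 - 4 = 26)
(-156 + D)*70 = (-156 + 26)*70 = -130*70 = -9100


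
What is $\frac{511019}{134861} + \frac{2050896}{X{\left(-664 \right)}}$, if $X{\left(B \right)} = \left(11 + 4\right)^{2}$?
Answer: $\frac{92233621577}{10114575} \approx 9118.9$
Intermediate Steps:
$X{\left(B \right)} = 225$ ($X{\left(B \right)} = 15^{2} = 225$)
$\frac{511019}{134861} + \frac{2050896}{X{\left(-664 \right)}} = \frac{511019}{134861} + \frac{2050896}{225} = 511019 \cdot \frac{1}{134861} + 2050896 \cdot \frac{1}{225} = \frac{511019}{134861} + \frac{683632}{75} = \frac{92233621577}{10114575}$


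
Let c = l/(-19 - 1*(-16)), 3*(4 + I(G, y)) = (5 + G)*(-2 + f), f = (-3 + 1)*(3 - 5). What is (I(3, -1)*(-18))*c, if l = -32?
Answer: -256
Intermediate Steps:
f = 4 (f = -2*(-2) = 4)
I(G, y) = -2/3 + 2*G/3 (I(G, y) = -4 + ((5 + G)*(-2 + 4))/3 = -4 + ((5 + G)*2)/3 = -4 + (10 + 2*G)/3 = -4 + (10/3 + 2*G/3) = -2/3 + 2*G/3)
c = 32/3 (c = -32/(-19 - 1*(-16)) = -32/(-19 + 16) = -32/(-3) = -32*(-1/3) = 32/3 ≈ 10.667)
(I(3, -1)*(-18))*c = ((-2/3 + (2/3)*3)*(-18))*(32/3) = ((-2/3 + 2)*(-18))*(32/3) = ((4/3)*(-18))*(32/3) = -24*32/3 = -256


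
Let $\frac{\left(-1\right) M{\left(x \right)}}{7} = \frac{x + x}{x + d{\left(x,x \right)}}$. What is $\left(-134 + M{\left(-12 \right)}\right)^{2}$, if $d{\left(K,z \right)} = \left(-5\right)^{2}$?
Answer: $\frac{2477476}{169} \approx 14660.0$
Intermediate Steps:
$d{\left(K,z \right)} = 25$
$M{\left(x \right)} = - \frac{14 x}{25 + x}$ ($M{\left(x \right)} = - 7 \frac{x + x}{x + 25} = - 7 \frac{2 x}{25 + x} = - \frac{14 x}{25 + x}$)
$\left(-134 + M{\left(-12 \right)}\right)^{2} = \left(-134 - - \frac{168}{25 - 12}\right)^{2} = \left(-134 - - \frac{168}{13}\right)^{2} = \left(-134 - \left(-168\right) \frac{1}{13}\right)^{2} = \left(-134 + \frac{168}{13}\right)^{2} = \left(- \frac{1574}{13}\right)^{2} = \frac{2477476}{169}$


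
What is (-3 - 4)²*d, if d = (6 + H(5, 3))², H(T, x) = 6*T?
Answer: 63504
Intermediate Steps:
d = 1296 (d = (6 + 6*5)² = (6 + 30)² = 36² = 1296)
(-3 - 4)²*d = (-3 - 4)²*1296 = (-7)²*1296 = 49*1296 = 63504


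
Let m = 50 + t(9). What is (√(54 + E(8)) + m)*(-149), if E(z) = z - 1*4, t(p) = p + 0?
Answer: -8791 - 149*√58 ≈ -9925.8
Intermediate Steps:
t(p) = p
E(z) = -4 + z (E(z) = z - 4 = -4 + z)
m = 59 (m = 50 + 9 = 59)
(√(54 + E(8)) + m)*(-149) = (√(54 + (-4 + 8)) + 59)*(-149) = (√(54 + 4) + 59)*(-149) = (√58 + 59)*(-149) = (59 + √58)*(-149) = -8791 - 149*√58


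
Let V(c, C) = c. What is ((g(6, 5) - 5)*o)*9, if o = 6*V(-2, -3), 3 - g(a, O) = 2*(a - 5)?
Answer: 432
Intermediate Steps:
g(a, O) = 13 - 2*a (g(a, O) = 3 - 2*(a - 5) = 3 - 2*(-5 + a) = 3 - (-10 + 2*a) = 3 + (10 - 2*a) = 13 - 2*a)
o = -12 (o = 6*(-2) = -12)
((g(6, 5) - 5)*o)*9 = (((13 - 2*6) - 5)*(-12))*9 = (((13 - 12) - 5)*(-12))*9 = ((1 - 5)*(-12))*9 = -4*(-12)*9 = 48*9 = 432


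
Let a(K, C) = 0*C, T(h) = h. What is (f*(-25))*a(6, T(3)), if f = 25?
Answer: 0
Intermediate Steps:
a(K, C) = 0
(f*(-25))*a(6, T(3)) = (25*(-25))*0 = -625*0 = 0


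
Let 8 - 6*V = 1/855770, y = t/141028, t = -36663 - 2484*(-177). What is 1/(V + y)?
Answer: 30171882890/126449068523 ≈ 0.23861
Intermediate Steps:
t = 403005 (t = -36663 + 439668 = 403005)
y = 403005/141028 ≈ 2.8576
V = 2282053/1711540 (V = 4/3 - ⅙/855770 = 4/3 - ⅙*1/855770 = 4/3 - 1/5134620 = 2282053/1711540 ≈ 1.3333)
1/(V + y) = 1/(2282053/1711540 + 403005/141028) = 1/(126449068523/30171882890) = 30171882890/126449068523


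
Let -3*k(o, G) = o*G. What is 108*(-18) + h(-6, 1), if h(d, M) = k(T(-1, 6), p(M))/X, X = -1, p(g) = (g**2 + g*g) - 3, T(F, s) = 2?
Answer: -5834/3 ≈ -1944.7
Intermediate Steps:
p(g) = -3 + 2*g**2 (p(g) = (g**2 + g**2) - 3 = 2*g**2 - 3 = -3 + 2*g**2)
k(o, G) = -G*o/3 (k(o, G) = -o*G/3 = -G*o/3)
h(d, M) = -2 + 4*M**2/3 (h(d, M) = -1/3*(-3 + 2*M**2)*2/(-1) = (2 - 4*M**2/3)*(-1) = -2 + 4*M**2/3)
108*(-18) + h(-6, 1) = 108*(-18) + (-2 + (4/3)*1**2) = -1944 + (-2 + (4/3)*1) = -1944 + (-2 + 4/3) = -1944 - 2/3 = -5834/3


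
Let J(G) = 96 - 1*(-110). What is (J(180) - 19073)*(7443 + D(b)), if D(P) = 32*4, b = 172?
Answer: -142842057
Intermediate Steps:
D(P) = 128
J(G) = 206 (J(G) = 96 + 110 = 206)
(J(180) - 19073)*(7443 + D(b)) = (206 - 19073)*(7443 + 128) = -18867*7571 = -142842057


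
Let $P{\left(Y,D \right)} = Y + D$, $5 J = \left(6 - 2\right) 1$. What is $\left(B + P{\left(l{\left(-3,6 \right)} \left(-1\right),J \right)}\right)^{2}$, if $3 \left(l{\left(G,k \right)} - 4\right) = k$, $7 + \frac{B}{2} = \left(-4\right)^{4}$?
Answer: $\frac{6071296}{25} \approx 2.4285 \cdot 10^{5}$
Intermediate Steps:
$B = 498$ ($B = -14 + 2 \left(-4\right)^{4} = -14 + 2 \cdot 256 = -14 + 512 = 498$)
$l{\left(G,k \right)} = 4 + \frac{k}{3}$
$J = \frac{4}{5}$ ($J = \frac{\left(6 - 2\right) 1}{5} = \frac{4 \cdot 1}{5} = \frac{1}{5} \cdot 4 = \frac{4}{5} \approx 0.8$)
$P{\left(Y,D \right)} = D + Y$
$\left(B + P{\left(l{\left(-3,6 \right)} \left(-1\right),J \right)}\right)^{2} = \left(498 + \left(\frac{4}{5} + \left(4 + \frac{1}{3} \cdot 6\right) \left(-1\right)\right)\right)^{2} = \left(498 + \left(\frac{4}{5} + \left(4 + 2\right) \left(-1\right)\right)\right)^{2} = \left(498 + \left(\frac{4}{5} + 6 \left(-1\right)\right)\right)^{2} = \left(498 + \left(\frac{4}{5} - 6\right)\right)^{2} = \left(498 - \frac{26}{5}\right)^{2} = \left(\frac{2464}{5}\right)^{2} = \frac{6071296}{25}$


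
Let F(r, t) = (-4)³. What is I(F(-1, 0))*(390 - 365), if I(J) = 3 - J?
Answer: 1675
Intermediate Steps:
F(r, t) = -64
I(F(-1, 0))*(390 - 365) = (3 - 1*(-64))*(390 - 365) = (3 + 64)*25 = 67*25 = 1675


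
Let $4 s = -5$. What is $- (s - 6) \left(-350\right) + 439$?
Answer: $- \frac{4197}{2} \approx -2098.5$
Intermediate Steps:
$s = - \frac{5}{4}$ ($s = \frac{1}{4} \left(-5\right) = - \frac{5}{4} \approx -1.25$)
$- (s - 6) \left(-350\right) + 439 = - (- \frac{5}{4} - 6) \left(-350\right) + 439 = \left(-1\right) \left(- \frac{29}{4}\right) \left(-350\right) + 439 = \frac{29}{4} \left(-350\right) + 439 = - \frac{5075}{2} + 439 = - \frac{4197}{2}$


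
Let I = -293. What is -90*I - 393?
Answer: 25977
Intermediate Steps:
-90*I - 393 = -90*(-293) - 393 = 26370 - 393 = 25977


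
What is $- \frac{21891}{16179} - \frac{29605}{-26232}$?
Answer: $- \frac{31755139}{141469176} \approx -0.22447$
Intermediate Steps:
$- \frac{21891}{16179} - \frac{29605}{-26232} = \left(-21891\right) \frac{1}{16179} - - \frac{29605}{26232} = - \frac{7297}{5393} + \frac{29605}{26232} = - \frac{31755139}{141469176}$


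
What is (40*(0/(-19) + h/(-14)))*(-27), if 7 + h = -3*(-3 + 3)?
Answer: -540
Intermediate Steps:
h = -7 (h = -7 - 3*(-3 + 3) = -7 - 3*0 = -7 + 0 = -7)
(40*(0/(-19) + h/(-14)))*(-27) = (40*(0/(-19) - 7/(-14)))*(-27) = (40*(0*(-1/19) - 7*(-1/14)))*(-27) = (40*(0 + ½))*(-27) = (40*(½))*(-27) = 20*(-27) = -540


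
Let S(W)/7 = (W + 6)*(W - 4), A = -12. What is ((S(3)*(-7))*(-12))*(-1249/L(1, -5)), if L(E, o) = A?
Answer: -550809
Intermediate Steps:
L(E, o) = -12
S(W) = 7*(-4 + W)*(6 + W) (S(W) = 7*((W + 6)*(W - 4)) = 7*((6 + W)*(-4 + W)) = 7*((-4 + W)*(6 + W)) = 7*(-4 + W)*(6 + W))
((S(3)*(-7))*(-12))*(-1249/L(1, -5)) = (((-168 + 7*3² + 14*3)*(-7))*(-12))*(-1249/(-12)) = (((-168 + 7*9 + 42)*(-7))*(-12))*(-1249*(-1/12)) = (((-168 + 63 + 42)*(-7))*(-12))*(1249/12) = (-63*(-7)*(-12))*(1249/12) = (441*(-12))*(1249/12) = -5292*1249/12 = -550809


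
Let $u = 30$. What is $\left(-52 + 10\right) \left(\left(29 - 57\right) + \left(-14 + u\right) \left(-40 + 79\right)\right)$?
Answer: $-25032$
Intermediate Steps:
$\left(-52 + 10\right) \left(\left(29 - 57\right) + \left(-14 + u\right) \left(-40 + 79\right)\right) = \left(-52 + 10\right) \left(\left(29 - 57\right) + \left(-14 + 30\right) \left(-40 + 79\right)\right) = - 42 \left(\left(29 - 57\right) + 16 \cdot 39\right) = - 42 \left(-28 + 624\right) = \left(-42\right) 596 = -25032$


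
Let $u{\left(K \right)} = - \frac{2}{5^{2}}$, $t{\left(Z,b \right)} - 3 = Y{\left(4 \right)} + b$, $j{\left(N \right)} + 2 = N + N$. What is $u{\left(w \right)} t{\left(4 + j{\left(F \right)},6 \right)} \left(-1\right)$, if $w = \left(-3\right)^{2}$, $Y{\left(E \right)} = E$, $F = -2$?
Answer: $\frac{26}{25} \approx 1.04$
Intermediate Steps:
$j{\left(N \right)} = -2 + 2 N$ ($j{\left(N \right)} = -2 + \left(N + N\right) = -2 + 2 N$)
$t{\left(Z,b \right)} = 7 + b$ ($t{\left(Z,b \right)} = 3 + \left(4 + b\right) = 7 + b$)
$w = 9$
$u{\left(K \right)} = - \frac{2}{25}$
$u{\left(w \right)} t{\left(4 + j{\left(F \right)},6 \right)} \left(-1\right) = - \frac{2 \left(7 + 6\right)}{25} \left(-1\right) = \left(- \frac{2}{25}\right) 13 \left(-1\right) = \left(- \frac{26}{25}\right) \left(-1\right) = \frac{26}{25}$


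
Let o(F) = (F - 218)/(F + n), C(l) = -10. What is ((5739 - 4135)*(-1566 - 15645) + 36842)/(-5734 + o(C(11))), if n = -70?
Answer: 551392040/114623 ≈ 4810.5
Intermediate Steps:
o(F) = (-218 + F)/(-70 + F) (o(F) = (F - 218)/(F - 70) = (-218 + F)/(-70 + F))
((5739 - 4135)*(-1566 - 15645) + 36842)/(-5734 + o(C(11))) = ((5739 - 4135)*(-1566 - 15645) + 36842)/(-5734 + (-218 - 10)/(-70 - 10)) = (1604*(-17211) + 36842)/(-5734 - 228/(-80)) = (-27606444 + 36842)/(-5734 - 1/80*(-228)) = -27569602/(-5734 + 57/20) = -27569602/(-114623/20) = -27569602*(-20/114623) = 551392040/114623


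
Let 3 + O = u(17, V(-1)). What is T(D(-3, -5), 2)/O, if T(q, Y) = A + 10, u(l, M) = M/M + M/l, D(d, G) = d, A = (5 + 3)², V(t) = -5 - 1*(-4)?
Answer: -1258/35 ≈ -35.943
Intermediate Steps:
V(t) = -1 (V(t) = -5 + 4 = -1)
A = 64 (A = 8² = 64)
u(l, M) = 1 + M/l
O = -35/17 (O = -3 + (-1 + 17)/17 = -3 + (1/17)*16 = -3 + 16/17 = -35/17 ≈ -2.0588)
T(q, Y) = 74 (T(q, Y) = 64 + 10 = 74)
T(D(-3, -5), 2)/O = 74/(-35/17) = 74*(-17/35) = -1258/35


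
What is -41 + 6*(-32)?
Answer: -233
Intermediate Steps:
-41 + 6*(-32) = -41 - 192 = -233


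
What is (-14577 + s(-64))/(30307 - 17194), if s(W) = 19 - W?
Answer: -14494/13113 ≈ -1.1053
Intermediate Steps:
(-14577 + s(-64))/(30307 - 17194) = (-14577 + (19 - 1*(-64)))/(30307 - 17194) = (-14577 + (19 + 64))/13113 = (-14577 + 83)*(1/13113) = -14494*1/13113 = -14494/13113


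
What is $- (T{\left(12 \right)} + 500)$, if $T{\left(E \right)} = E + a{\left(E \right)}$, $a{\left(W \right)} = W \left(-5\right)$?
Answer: $-452$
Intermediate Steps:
$a{\left(W \right)} = - 5 W$
$T{\left(E \right)} = - 4 E$ ($T{\left(E \right)} = E - 5 E = - 4 E$)
$- (T{\left(12 \right)} + 500) = - (\left(-4\right) 12 + 500) = - (-48 + 500) = \left(-1\right) 452 = -452$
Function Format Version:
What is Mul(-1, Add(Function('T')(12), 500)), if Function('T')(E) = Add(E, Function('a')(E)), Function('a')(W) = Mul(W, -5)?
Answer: -452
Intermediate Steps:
Function('a')(W) = Mul(-5, W)
Function('T')(E) = Mul(-4, E) (Function('T')(E) = Add(E, Mul(-5, E)) = Mul(-4, E))
Mul(-1, Add(Function('T')(12), 500)) = Mul(-1, Add(Mul(-4, 12), 500)) = Mul(-1, Add(-48, 500)) = Mul(-1, 452) = -452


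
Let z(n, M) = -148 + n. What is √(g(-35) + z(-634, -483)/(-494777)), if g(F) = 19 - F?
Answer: 2*√3304954505245/494777 ≈ 7.3486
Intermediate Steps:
√(g(-35) + z(-634, -483)/(-494777)) = √((19 - 1*(-35)) + (-148 - 634)/(-494777)) = √((19 + 35) - 782*(-1/494777)) = √(54 + 782/494777) = √(26718740/494777) = 2*√3304954505245/494777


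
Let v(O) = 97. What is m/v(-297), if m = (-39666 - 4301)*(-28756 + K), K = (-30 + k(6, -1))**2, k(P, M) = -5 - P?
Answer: 1190406525/97 ≈ 1.2272e+7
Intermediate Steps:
K = 1681 (K = (-30 + (-5 - 1*6))**2 = (-30 + (-5 - 6))**2 = (-30 - 11)**2 = (-41)**2 = 1681)
m = 1190406525 (m = (-39666 - 4301)*(-28756 + 1681) = -43967*(-27075) = 1190406525)
m/v(-297) = 1190406525/97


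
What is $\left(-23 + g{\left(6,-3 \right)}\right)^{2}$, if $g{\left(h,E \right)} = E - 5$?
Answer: $961$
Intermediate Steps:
$g{\left(h,E \right)} = -5 + E$ ($g{\left(h,E \right)} = E + \left(-5 + 0\right) = E - 5 = -5 + E$)
$\left(-23 + g{\left(6,-3 \right)}\right)^{2} = \left(-23 - 8\right)^{2} = \left(-31\right)^{2} = 961$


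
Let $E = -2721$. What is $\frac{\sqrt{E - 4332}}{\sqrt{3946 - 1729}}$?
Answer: $\frac{i \sqrt{1737389}}{739} \approx 1.7836 i$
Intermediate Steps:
$\frac{\sqrt{E - 4332}}{\sqrt{3946 - 1729}} = \frac{\sqrt{-2721 - 4332}}{\sqrt{3946 - 1729}} = \frac{\sqrt{-7053}}{\sqrt{2217}} = i \sqrt{7053} \frac{\sqrt{2217}}{2217} = \frac{i \sqrt{1737389}}{739}$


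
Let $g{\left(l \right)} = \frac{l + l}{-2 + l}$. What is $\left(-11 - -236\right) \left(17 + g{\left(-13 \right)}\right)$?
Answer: $4215$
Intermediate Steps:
$g{\left(l \right)} = \frac{2 l}{-2 + l}$
$\left(-11 - -236\right) \left(17 + g{\left(-13 \right)}\right) = \left(-11 - -236\right) \left(17 + 2 \left(-13\right) \frac{1}{-2 - 13}\right) = \left(-11 + 236\right) \left(17 + 2 \left(-13\right) \frac{1}{-15}\right) = 225 \left(17 + 2 \left(-13\right) \left(- \frac{1}{15}\right)\right) = 225 \left(17 + \frac{26}{15}\right) = 225 \cdot \frac{281}{15} = 4215$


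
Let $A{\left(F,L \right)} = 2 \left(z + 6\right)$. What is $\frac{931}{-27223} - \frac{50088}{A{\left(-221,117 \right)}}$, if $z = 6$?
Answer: $- \frac{8116476}{3889} \approx -2087.0$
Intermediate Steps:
$A{\left(F,L \right)} = 24$ ($A{\left(F,L \right)} = 2 \left(6 + 6\right) = 2 \cdot 12 = 24$)
$\frac{931}{-27223} - \frac{50088}{A{\left(-221,117 \right)}} = \frac{931}{-27223} - \frac{50088}{24} = 931 \left(- \frac{1}{27223}\right) - 2087 = - \frac{133}{3889} - 2087 = - \frac{8116476}{3889}$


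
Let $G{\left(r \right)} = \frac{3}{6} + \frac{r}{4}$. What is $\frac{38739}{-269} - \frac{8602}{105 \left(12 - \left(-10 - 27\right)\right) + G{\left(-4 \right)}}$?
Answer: $- \frac{403213447}{2767741} \approx -145.68$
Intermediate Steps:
$G{\left(r \right)} = \frac{1}{2} + \frac{r}{4}$ ($G{\left(r \right)} = 3 \cdot \frac{1}{6} + r \frac{1}{4} = \frac{1}{2} + \frac{r}{4}$)
$\frac{38739}{-269} - \frac{8602}{105 \left(12 - \left(-10 - 27\right)\right) + G{\left(-4 \right)}} = \frac{38739}{-269} - \frac{8602}{105 \left(12 - \left(-10 - 27\right)\right) + \left(\frac{1}{2} + \frac{1}{4} \left(-4\right)\right)} = 38739 \left(- \frac{1}{269}\right) - \frac{8602}{105 \left(12 - -37\right) + \left(\frac{1}{2} - 1\right)} = - \frac{38739}{269} - \frac{8602}{105 \left(12 + 37\right) - \frac{1}{2}} = - \frac{38739}{269} - \frac{8602}{105 \cdot 49 - \frac{1}{2}} = - \frac{38739}{269} - \frac{8602}{5145 - \frac{1}{2}} = - \frac{38739}{269} - \frac{8602}{\frac{10289}{2}} = - \frac{38739}{269} - \frac{17204}{10289} = - \frac{403213447}{2767741}$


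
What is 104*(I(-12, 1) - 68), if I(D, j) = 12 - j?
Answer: -5928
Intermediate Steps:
104*(I(-12, 1) - 68) = 104*((12 - 1*1) - 68) = 104*((12 - 1) - 68) = 104*(11 - 68) = 104*(-57) = -5928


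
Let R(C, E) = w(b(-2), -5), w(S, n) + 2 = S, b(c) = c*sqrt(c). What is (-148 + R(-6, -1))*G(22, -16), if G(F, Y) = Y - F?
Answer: 5700 + 76*I*sqrt(2) ≈ 5700.0 + 107.48*I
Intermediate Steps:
b(c) = c**(3/2)
w(S, n) = -2 + S
R(C, E) = -2 - 2*I*sqrt(2) (R(C, E) = -2 + (-2)**(3/2) = -2 - 2*I*sqrt(2))
(-148 + R(-6, -1))*G(22, -16) = (-148 + (-2 - 2*I*sqrt(2)))*(-16 - 1*22) = (-150 - 2*I*sqrt(2))*(-16 - 22) = (-150 - 2*I*sqrt(2))*(-38) = 5700 + 76*I*sqrt(2)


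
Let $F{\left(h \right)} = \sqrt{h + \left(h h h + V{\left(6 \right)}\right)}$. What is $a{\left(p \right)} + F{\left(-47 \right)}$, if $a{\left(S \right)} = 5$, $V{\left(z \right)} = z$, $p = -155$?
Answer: $5 + 2 i \sqrt{25966} \approx 5.0 + 322.28 i$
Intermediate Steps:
$F{\left(h \right)} = \sqrt{6 + h + h^{3}}$ ($F{\left(h \right)} = \sqrt{h + \left(h h h + 6\right)} = \sqrt{h + \left(h^{2} h + 6\right)} = \sqrt{h + \left(h^{3} + 6\right)} = \sqrt{h + \left(6 + h^{3}\right)} = \sqrt{6 + h + h^{3}}$)
$a{\left(p \right)} + F{\left(-47 \right)} = 5 + \sqrt{6 - 47 + \left(-47\right)^{3}} = 5 + \sqrt{6 - 47 - 103823} = 5 + \sqrt{-103864} = 5 + 2 i \sqrt{25966}$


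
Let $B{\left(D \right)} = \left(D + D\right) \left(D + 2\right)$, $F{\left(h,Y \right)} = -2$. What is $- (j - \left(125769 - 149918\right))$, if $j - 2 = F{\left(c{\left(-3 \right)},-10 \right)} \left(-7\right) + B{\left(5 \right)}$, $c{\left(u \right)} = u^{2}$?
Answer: $-24235$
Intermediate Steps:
$B{\left(D \right)} = 2 D \left(2 + D\right)$
$j = 86$ ($j = 2 - \left(-14 - 10 \left(2 + 5\right)\right) = 2 + \left(14 + 2 \cdot 5 \cdot 7\right) = 2 + \left(14 + 70\right) = 2 + 84 = 86$)
$- (j - \left(125769 - 149918\right)) = - (86 - \left(125769 - 149918\right)) = - (86 - -24149) = - (86 + 24149) = \left(-1\right) 24235 = -24235$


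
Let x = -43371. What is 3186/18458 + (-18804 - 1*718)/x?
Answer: 249258541/400270959 ≈ 0.62272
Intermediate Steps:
3186/18458 + (-18804 - 1*718)/x = 3186/18458 + (-18804 - 1*718)/(-43371) = 3186*(1/18458) + (-18804 - 718)*(-1/43371) = 1593/9229 - 19522*(-1/43371) = 1593/9229 + 19522/43371 = 249258541/400270959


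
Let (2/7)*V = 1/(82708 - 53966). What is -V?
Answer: -1/8212 ≈ -0.00012177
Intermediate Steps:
V = 1/8212 (V = 7/(2*(82708 - 53966)) = (7/2)/28742 = (7/2)*(1/28742) = 1/8212 ≈ 0.00012177)
-V = -1*1/8212 = -1/8212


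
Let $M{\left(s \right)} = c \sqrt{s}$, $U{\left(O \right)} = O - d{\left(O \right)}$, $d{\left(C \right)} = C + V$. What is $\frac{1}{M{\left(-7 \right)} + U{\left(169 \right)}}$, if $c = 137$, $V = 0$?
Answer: $- \frac{i \sqrt{7}}{959} \approx - 0.0027589 i$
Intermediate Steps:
$d{\left(C \right)} = C$ ($d{\left(C \right)} = C + 0 = C$)
$U{\left(O \right)} = 0$ ($U{\left(O \right)} = O - O = 0$)
$M{\left(s \right)} = 137 \sqrt{s}$
$\frac{1}{M{\left(-7 \right)} + U{\left(169 \right)}} = \frac{1}{137 \sqrt{-7} + 0} = \frac{1}{137 i \sqrt{7} + 0} = \frac{1}{137 i \sqrt{7}} = - \frac{i \sqrt{7}}{959}$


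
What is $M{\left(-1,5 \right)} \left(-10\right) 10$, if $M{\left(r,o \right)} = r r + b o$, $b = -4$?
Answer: $1900$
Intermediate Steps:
$M{\left(r,o \right)} = r^{2} - 4 o$ ($M{\left(r,o \right)} = r r - 4 o = r^{2} - 4 o$)
$M{\left(-1,5 \right)} \left(-10\right) 10 = \left(\left(-1\right)^{2} - 20\right) \left(-10\right) 10 = \left(1 - 20\right) \left(-10\right) 10 = \left(-19\right) \left(-10\right) 10 = 190 \cdot 10 = 1900$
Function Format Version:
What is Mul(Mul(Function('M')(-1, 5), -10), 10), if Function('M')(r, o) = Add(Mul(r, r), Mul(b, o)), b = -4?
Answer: 1900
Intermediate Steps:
Function('M')(r, o) = Add(Pow(r, 2), Mul(-4, o)) (Function('M')(r, o) = Add(Mul(r, r), Mul(-4, o)) = Add(Pow(r, 2), Mul(-4, o)))
Mul(Mul(Function('M')(-1, 5), -10), 10) = Mul(Mul(Add(Pow(-1, 2), Mul(-4, 5)), -10), 10) = Mul(Mul(Add(1, -20), -10), 10) = Mul(Mul(-19, -10), 10) = Mul(190, 10) = 1900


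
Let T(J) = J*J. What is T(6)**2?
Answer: 1296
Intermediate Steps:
T(J) = J**2
T(6)**2 = (6**2)**2 = 36**2 = 1296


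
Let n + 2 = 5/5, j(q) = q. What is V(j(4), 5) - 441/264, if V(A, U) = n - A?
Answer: -587/88 ≈ -6.6705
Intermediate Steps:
n = -1 (n = -2 + 5/5 = -2 + 5*(⅕) = -2 + 1 = -1)
V(A, U) = -1 - A
V(j(4), 5) - 441/264 = (-1 - 1*4) - 441/264 = (-1 - 4) - 441/264 = -5 - 1*147/88 = -5 - 147/88 = -587/88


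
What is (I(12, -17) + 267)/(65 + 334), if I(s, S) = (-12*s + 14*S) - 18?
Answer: -⅓ ≈ -0.33333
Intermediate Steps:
I(s, S) = -18 - 12*s + 14*S
(I(12, -17) + 267)/(65 + 334) = ((-18 - 12*12 + 14*(-17)) + 267)/(65 + 334) = ((-18 - 144 - 238) + 267)/399 = (-400 + 267)*(1/399) = -133*1/399 = -⅓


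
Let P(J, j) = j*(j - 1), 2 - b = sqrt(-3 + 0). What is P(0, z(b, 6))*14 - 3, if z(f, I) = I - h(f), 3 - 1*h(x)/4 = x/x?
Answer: 81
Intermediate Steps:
h(x) = 8 (h(x) = 12 - 4*x/x = 12 - 4*1 = 12 - 4 = 8)
b = 2 - I*sqrt(3) (b = 2 - sqrt(-3 + 0) = 2 - sqrt(-3) = 2 - I*sqrt(3) ≈ 2.0 - 1.732*I)
z(f, I) = -8 + I (z(f, I) = I - 1*8 = I - 8 = -8 + I)
P(J, j) = j*(-1 + j)
P(0, z(b, 6))*14 - 3 = ((-8 + 6)*(-1 + (-8 + 6)))*14 - 3 = -2*(-1 - 2)*14 - 3 = -2*(-3)*14 - 3 = 6*14 - 3 = 84 - 3 = 81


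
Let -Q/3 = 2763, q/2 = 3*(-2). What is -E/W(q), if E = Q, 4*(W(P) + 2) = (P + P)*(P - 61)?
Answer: 8289/436 ≈ 19.011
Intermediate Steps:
q = -12 (q = 2*(3*(-2)) = 2*(-6) = -12)
W(P) = -2 + P*(-61 + P)/2 (W(P) = -2 + ((P + P)*(P - 61))/4 = -2 + ((2*P)*(-61 + P))/4 = -2 + (2*P*(-61 + P))/4 = -2 + P*(-61 + P)/2)
Q = -8289 (Q = -3*2763 = -8289)
E = -8289
-E/W(q) = -(-8289)/(-2 + (1/2)*(-12)**2 - 61/2*(-12)) = -(-8289)/(-2 + (1/2)*144 + 366) = -(-8289)/(-2 + 72 + 366) = -(-8289)/436 = -1*(-8289/436) = 8289/436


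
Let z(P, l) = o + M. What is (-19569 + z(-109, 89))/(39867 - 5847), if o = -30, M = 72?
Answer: -6509/11340 ≈ -0.57399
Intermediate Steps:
z(P, l) = 42 (z(P, l) = -30 + 72 = 42)
(-19569 + z(-109, 89))/(39867 - 5847) = (-19569 + 42)/(39867 - 5847) = -19527/34020 = -19527*1/34020 = -6509/11340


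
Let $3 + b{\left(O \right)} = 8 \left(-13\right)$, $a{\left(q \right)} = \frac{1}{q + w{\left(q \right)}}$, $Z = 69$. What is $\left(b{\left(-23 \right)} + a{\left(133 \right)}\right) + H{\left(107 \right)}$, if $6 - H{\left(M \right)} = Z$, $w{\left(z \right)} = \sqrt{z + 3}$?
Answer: $- \frac{2983877}{17553} - \frac{2 \sqrt{34}}{17553} \approx -169.99$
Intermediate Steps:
$w{\left(z \right)} = \sqrt{3 + z}$
$a{\left(q \right)} = \frac{1}{q + \sqrt{3 + q}}$
$H{\left(M \right)} = -63$ ($H{\left(M \right)} = 6 - 69 = -63$)
$b{\left(O \right)} = -107$ ($b{\left(O \right)} = -3 + 8 \left(-13\right) = -3 - 104 = -107$)
$\left(b{\left(-23 \right)} + a{\left(133 \right)}\right) + H{\left(107 \right)} = \left(-107 + \frac{1}{133 + \sqrt{3 + 133}}\right) - 63 = \left(-107 + \frac{1}{133 + \sqrt{136}}\right) - 63 = \left(-107 + \frac{1}{133 + 2 \sqrt{34}}\right) - 63 = -170 + \frac{1}{133 + 2 \sqrt{34}}$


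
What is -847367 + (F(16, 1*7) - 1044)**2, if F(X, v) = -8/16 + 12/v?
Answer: 47046869/196 ≈ 2.4004e+5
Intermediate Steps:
F(X, v) = -1/2 + 12/v (F(X, v) = -8*1/16 + 12/v = -1/2 + 12/v)
-847367 + (F(16, 1*7) - 1044)**2 = -847367 + ((24 - 7)/(2*((1*7))) - 1044)**2 = -847367 + ((1/2)*(24 - 1*7)/7 - 1044)**2 = -847367 + ((1/2)*(1/7)*(24 - 7) - 1044)**2 = -847367 + ((1/2)*(1/7)*17 - 1044)**2 = -847367 + (17/14 - 1044)**2 = -847367 + (-14599/14)**2 = -847367 + 213130801/196 = 47046869/196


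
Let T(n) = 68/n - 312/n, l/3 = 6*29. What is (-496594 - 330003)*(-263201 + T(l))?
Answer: 56783562821051/261 ≈ 2.1756e+11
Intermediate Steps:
l = 522 (l = 3*(6*29) = 3*174 = 522)
T(n) = -244/n
(-496594 - 330003)*(-263201 + T(l)) = (-496594 - 330003)*(-263201 - 244/522) = -826597*(-263201 - 244*1/522) = -826597*(-263201 - 122/261) = -826597*(-68695583/261) = 56783562821051/261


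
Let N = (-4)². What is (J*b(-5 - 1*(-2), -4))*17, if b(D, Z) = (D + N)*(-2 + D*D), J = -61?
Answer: -94367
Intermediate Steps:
N = 16
b(D, Z) = (-2 + D²)*(16 + D) (b(D, Z) = (D + 16)*(-2 + D*D) = (16 + D)*(-2 + D²) = (-2 + D²)*(16 + D))
(J*b(-5 - 1*(-2), -4))*17 = -61*(-32 + (-5 - 1*(-2))³ - 2*(-5 - 1*(-2)) + 16*(-5 - 1*(-2))²)*17 = -61*(-32 + (-5 + 2)³ - 2*(-5 + 2) + 16*(-5 + 2)²)*17 = -61*(-32 + (-3)³ - 2*(-3) + 16*(-3)²)*17 = -61*(-32 - 27 + 6 + 16*9)*17 = -61*(-32 - 27 + 6 + 144)*17 = -61*91*17 = -5551*17 = -94367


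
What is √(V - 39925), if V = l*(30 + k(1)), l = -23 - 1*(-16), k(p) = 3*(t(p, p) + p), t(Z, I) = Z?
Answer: I*√40177 ≈ 200.44*I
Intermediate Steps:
k(p) = 6*p (k(p) = 3*(p + p) = 3*(2*p) = 6*p)
l = -7 (l = -23 + 16 = -7)
V = -252 (V = -7*(30 + 6*1) = -7*(30 + 6) = -7*36 = -252)
√(V - 39925) = √(-252 - 39925) = √(-40177) = I*√40177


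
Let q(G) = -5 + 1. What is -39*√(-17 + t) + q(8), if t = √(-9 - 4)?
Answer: -4 - 39*√(-17 + I*√13) ≈ -20.958 - 161.69*I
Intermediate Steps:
q(G) = -4
t = I*√13 (t = √(-13) = I*√13 ≈ 3.6056*I)
-39*√(-17 + t) + q(8) = -39*√(-17 + I*√13) - 4 = -4 - 39*√(-17 + I*√13)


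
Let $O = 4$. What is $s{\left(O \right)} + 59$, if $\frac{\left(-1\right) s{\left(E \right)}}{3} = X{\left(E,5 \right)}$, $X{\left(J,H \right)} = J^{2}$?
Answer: $11$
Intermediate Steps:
$s{\left(E \right)} = - 3 E^{2}$
$s{\left(O \right)} + 59 = - 3 \cdot 4^{2} + 59 = \left(-3\right) 16 + 59 = -48 + 59 = 11$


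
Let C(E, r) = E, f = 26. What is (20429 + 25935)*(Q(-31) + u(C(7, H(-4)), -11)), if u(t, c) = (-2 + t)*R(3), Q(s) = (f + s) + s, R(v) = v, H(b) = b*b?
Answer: -973644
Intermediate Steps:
H(b) = b²
Q(s) = 26 + 2*s (Q(s) = (26 + s) + s = 26 + 2*s)
u(t, c) = -6 + 3*t (u(t, c) = (-2 + t)*3 = -6 + 3*t)
(20429 + 25935)*(Q(-31) + u(C(7, H(-4)), -11)) = (20429 + 25935)*((26 + 2*(-31)) + (-6 + 3*7)) = 46364*((26 - 62) + (-6 + 21)) = 46364*(-36 + 15) = 46364*(-21) = -973644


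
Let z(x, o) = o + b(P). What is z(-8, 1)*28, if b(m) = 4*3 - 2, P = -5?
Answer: 308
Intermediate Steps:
b(m) = 10 (b(m) = 12 - 2 = 10)
z(x, o) = 10 + o (z(x, o) = o + 10 = 10 + o)
z(-8, 1)*28 = (10 + 1)*28 = 11*28 = 308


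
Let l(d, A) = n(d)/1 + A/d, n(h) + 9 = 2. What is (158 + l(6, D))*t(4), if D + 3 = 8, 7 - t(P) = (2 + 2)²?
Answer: -2733/2 ≈ -1366.5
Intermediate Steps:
t(P) = -9 (t(P) = 7 - (2 + 2)² = 7 - 1*4² = 7 - 1*16 = 7 - 16 = -9)
D = 5 (D = -3 + 8 = 5)
n(h) = -7 (n(h) = -9 + 2 = -7)
l(d, A) = -7 + A/d (l(d, A) = -7/1 + A/d = -7*1 + A/d = -7 + A/d)
(158 + l(6, D))*t(4) = (158 + (-7 + 5/6))*(-9) = (158 + (-7 + 5*(⅙)))*(-9) = (158 + (-7 + ⅚))*(-9) = (158 - 37/6)*(-9) = (911/6)*(-9) = -2733/2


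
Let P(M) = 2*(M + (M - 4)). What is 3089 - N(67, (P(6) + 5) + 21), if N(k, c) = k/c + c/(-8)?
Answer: 259783/84 ≈ 3092.7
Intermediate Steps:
P(M) = -8 + 4*M (P(M) = 2*(M + (-4 + M)) = 2*(-4 + 2*M) = -8 + 4*M)
N(k, c) = -c/8 + k/c (N(k, c) = k/c + c*(-1/8) = k/c - c/8 = -c/8 + k/c)
3089 - N(67, (P(6) + 5) + 21) = 3089 - (-(((-8 + 4*6) + 5) + 21)/8 + 67/(((-8 + 4*6) + 5) + 21)) = 3089 - (-(((-8 + 24) + 5) + 21)/8 + 67/(((-8 + 24) + 5) + 21)) = 3089 - (-((16 + 5) + 21)/8 + 67/((16 + 5) + 21)) = 3089 - (-(21 + 21)/8 + 67/(21 + 21)) = 3089 - (-1/8*42 + 67/42) = 3089 - (-21/4 + 67*(1/42)) = 3089 - (-21/4 + 67/42) = 3089 - 1*(-307/84) = 3089 + 307/84 = 259783/84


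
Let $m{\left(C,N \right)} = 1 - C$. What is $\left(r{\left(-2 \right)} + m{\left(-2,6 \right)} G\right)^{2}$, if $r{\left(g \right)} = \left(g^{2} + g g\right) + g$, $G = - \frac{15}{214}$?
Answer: $\frac{1535121}{45796} \approx 33.521$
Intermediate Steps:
$G = - \frac{15}{214}$ ($G = \left(-15\right) \frac{1}{214} = - \frac{15}{214} \approx -0.070093$)
$r{\left(g \right)} = g + 2 g^{2}$ ($r{\left(g \right)} = \left(g^{2} + g^{2}\right) + g = 2 g^{2} + g = g + 2 g^{2}$)
$\left(r{\left(-2 \right)} + m{\left(-2,6 \right)} G\right)^{2} = \left(- 2 \left(1 + 2 \left(-2\right)\right) + \left(1 - -2\right) \left(- \frac{15}{214}\right)\right)^{2} = \left(- 2 \left(1 - 4\right) + \left(1 + 2\right) \left(- \frac{15}{214}\right)\right)^{2} = \left(\left(-2\right) \left(-3\right) + 3 \left(- \frac{15}{214}\right)\right)^{2} = \left(6 - \frac{45}{214}\right)^{2} = \left(\frac{1239}{214}\right)^{2} = \frac{1535121}{45796}$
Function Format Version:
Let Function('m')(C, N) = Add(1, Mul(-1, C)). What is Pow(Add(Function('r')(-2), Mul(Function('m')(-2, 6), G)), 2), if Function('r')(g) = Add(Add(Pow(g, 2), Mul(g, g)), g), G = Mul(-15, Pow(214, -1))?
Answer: Rational(1535121, 45796) ≈ 33.521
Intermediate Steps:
G = Rational(-15, 214) (G = Mul(-15, Rational(1, 214)) = Rational(-15, 214) ≈ -0.070093)
Function('r')(g) = Add(g, Mul(2, Pow(g, 2))) (Function('r')(g) = Add(Add(Pow(g, 2), Pow(g, 2)), g) = Add(Mul(2, Pow(g, 2)), g) = Add(g, Mul(2, Pow(g, 2))))
Pow(Add(Function('r')(-2), Mul(Function('m')(-2, 6), G)), 2) = Pow(Add(Mul(-2, Add(1, Mul(2, -2))), Mul(Add(1, Mul(-1, -2)), Rational(-15, 214))), 2) = Pow(Add(Mul(-2, Add(1, -4)), Mul(Add(1, 2), Rational(-15, 214))), 2) = Pow(Add(Mul(-2, -3), Mul(3, Rational(-15, 214))), 2) = Pow(Add(6, Rational(-45, 214)), 2) = Pow(Rational(1239, 214), 2) = Rational(1535121, 45796)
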